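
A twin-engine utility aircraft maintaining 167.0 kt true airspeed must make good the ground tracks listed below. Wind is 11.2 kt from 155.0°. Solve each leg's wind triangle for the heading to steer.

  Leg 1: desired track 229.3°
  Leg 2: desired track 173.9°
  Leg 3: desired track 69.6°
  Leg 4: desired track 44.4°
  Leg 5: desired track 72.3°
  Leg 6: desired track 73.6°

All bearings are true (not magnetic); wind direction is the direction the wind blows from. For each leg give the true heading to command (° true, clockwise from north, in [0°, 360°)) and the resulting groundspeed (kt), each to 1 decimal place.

Leg 1: desired track 229.3°; wind correction -3.7° → command heading 225.6°, groundspeed 163.6 kt
Leg 2: desired track 173.9°; wind correction -1.2° → command heading 172.7°, groundspeed 156.4 kt
Leg 3: desired track 69.6°; wind correction +3.8° → command heading 73.4°, groundspeed 165.7 kt
Leg 4: desired track 44.4°; wind correction +3.6° → command heading 48.0°, groundspeed 170.6 kt
Leg 5: desired track 72.3°; wind correction +3.8° → command heading 76.1°, groundspeed 165.2 kt
Leg 6: desired track 73.6°; wind correction +3.8° → command heading 77.4°, groundspeed 165.0 kt

Leg 1: heading=225.6°, groundspeed=163.6 kt
Leg 2: heading=172.7°, groundspeed=156.4 kt
Leg 3: heading=73.4°, groundspeed=165.7 kt
Leg 4: heading=48.0°, groundspeed=170.6 kt
Leg 5: heading=76.1°, groundspeed=165.2 kt
Leg 6: heading=77.4°, groundspeed=165.0 kt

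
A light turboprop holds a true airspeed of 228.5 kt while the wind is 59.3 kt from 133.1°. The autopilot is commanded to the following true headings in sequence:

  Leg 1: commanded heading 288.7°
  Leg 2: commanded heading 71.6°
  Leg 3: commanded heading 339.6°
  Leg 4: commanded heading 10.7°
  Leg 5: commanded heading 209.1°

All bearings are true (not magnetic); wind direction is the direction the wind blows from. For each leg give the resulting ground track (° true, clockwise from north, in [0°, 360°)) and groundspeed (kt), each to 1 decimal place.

Leg 1: heading 288.7°; drift +5.0° → track 293.7°, groundspeed 283.6 kt
Leg 2: heading 71.6°; drift -14.6° → track 57.0°, groundspeed 206.9 kt
Leg 3: heading 339.6°; drift -5.4° → track 334.2°, groundspeed 282.8 kt
Leg 4: heading 10.7°; drift -10.9° → track 359.8°, groundspeed 265.0 kt
Leg 5: heading 209.1°; drift +15.0° → track 224.1°, groundspeed 221.7 kt

Leg 1: track=293.7°, groundspeed=283.6 kt
Leg 2: track=57.0°, groundspeed=206.9 kt
Leg 3: track=334.2°, groundspeed=282.8 kt
Leg 4: track=359.8°, groundspeed=265.0 kt
Leg 5: track=224.1°, groundspeed=221.7 kt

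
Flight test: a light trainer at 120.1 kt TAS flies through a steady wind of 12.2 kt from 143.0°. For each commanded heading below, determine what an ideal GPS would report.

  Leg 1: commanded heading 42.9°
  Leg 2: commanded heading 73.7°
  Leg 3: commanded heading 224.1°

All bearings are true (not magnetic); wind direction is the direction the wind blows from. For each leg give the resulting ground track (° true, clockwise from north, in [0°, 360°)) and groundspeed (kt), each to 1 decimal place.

Leg 1: track=37.3°, groundspeed=122.8 kt
Leg 2: track=68.1°, groundspeed=116.3 kt
Leg 3: track=229.9°, groundspeed=118.8 kt

Leg 1: heading 42.9°; drift -5.6° → track 37.3°, groundspeed 122.8 kt
Leg 2: heading 73.7°; drift -5.6° → track 68.1°, groundspeed 116.3 kt
Leg 3: heading 224.1°; drift +5.8° → track 229.9°, groundspeed 118.8 kt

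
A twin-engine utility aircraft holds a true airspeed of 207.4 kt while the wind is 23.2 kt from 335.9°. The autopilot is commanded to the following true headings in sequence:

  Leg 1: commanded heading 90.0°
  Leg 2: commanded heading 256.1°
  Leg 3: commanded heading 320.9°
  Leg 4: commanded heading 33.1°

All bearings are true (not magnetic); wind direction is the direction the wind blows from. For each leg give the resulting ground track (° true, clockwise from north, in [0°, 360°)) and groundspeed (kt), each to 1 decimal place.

Leg 1: track=95.6°, groundspeed=217.9 kt
Leg 2: track=249.7°, groundspeed=204.6 kt
Leg 3: track=319.0°, groundspeed=185.1 kt
Leg 4: track=38.8°, groundspeed=195.8 kt

Leg 1: heading 90.0°; drift +5.6° → track 95.6°, groundspeed 217.9 kt
Leg 2: heading 256.1°; drift -6.4° → track 249.7°, groundspeed 204.6 kt
Leg 3: heading 320.9°; drift -1.9° → track 319.0°, groundspeed 185.1 kt
Leg 4: heading 33.1°; drift +5.7° → track 38.8°, groundspeed 195.8 kt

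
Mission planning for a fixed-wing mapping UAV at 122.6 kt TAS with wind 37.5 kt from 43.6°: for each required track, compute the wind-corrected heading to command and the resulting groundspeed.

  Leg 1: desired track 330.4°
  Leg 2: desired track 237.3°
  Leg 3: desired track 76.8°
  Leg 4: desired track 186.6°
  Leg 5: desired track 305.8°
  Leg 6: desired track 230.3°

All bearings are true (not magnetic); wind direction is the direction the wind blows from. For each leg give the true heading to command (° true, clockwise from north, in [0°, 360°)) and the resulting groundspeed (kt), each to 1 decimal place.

Leg 1: heading=347.4°, groundspeed=106.4 kt
Leg 2: heading=241.5°, groundspeed=158.7 kt
Leg 3: heading=67.2°, groundspeed=89.5 kt
Leg 4: heading=176.0°, groundspeed=150.5 kt
Leg 5: heading=323.4°, groundspeed=121.9 kt
Leg 6: heading=232.3°, groundspeed=159.8 kt

Leg 1: desired track 330.4°; wind correction +17.0° → command heading 347.4°, groundspeed 106.4 kt
Leg 2: desired track 237.3°; wind correction +4.2° → command heading 241.5°, groundspeed 158.7 kt
Leg 3: desired track 76.8°; wind correction -9.6° → command heading 67.2°, groundspeed 89.5 kt
Leg 4: desired track 186.6°; wind correction -10.6° → command heading 176.0°, groundspeed 150.5 kt
Leg 5: desired track 305.8°; wind correction +17.6° → command heading 323.4°, groundspeed 121.9 kt
Leg 6: desired track 230.3°; wind correction +2.0° → command heading 232.3°, groundspeed 159.8 kt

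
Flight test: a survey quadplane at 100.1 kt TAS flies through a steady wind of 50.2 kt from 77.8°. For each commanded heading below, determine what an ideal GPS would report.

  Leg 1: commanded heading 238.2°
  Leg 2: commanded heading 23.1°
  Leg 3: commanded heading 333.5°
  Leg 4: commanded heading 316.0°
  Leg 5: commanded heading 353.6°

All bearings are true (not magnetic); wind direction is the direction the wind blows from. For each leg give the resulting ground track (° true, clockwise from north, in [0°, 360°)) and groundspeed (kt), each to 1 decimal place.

Leg 1: heading 238.2°; drift +6.5° → track 244.7°, groundspeed 148.4 kt
Leg 2: heading 23.1°; drift -30.0° → track 353.1°, groundspeed 82.1 kt
Leg 3: heading 333.5°; drift -23.4° → track 310.1°, groundspeed 122.6 kt
Leg 4: heading 316.0°; drift -18.6° → track 297.4°, groundspeed 133.6 kt
Leg 5: heading 353.6°; drift -27.7° → track 325.9°, groundspeed 107.4 kt

Leg 1: track=244.7°, groundspeed=148.4 kt
Leg 2: track=353.1°, groundspeed=82.1 kt
Leg 3: track=310.1°, groundspeed=122.6 kt
Leg 4: track=297.4°, groundspeed=133.6 kt
Leg 5: track=325.9°, groundspeed=107.4 kt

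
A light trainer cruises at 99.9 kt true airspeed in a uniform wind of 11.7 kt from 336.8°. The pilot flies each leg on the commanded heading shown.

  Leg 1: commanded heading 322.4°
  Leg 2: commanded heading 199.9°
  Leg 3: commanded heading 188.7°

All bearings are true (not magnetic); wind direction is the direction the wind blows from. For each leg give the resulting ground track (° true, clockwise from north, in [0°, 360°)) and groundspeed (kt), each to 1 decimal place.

Leg 1: track=320.5°, groundspeed=88.6 kt
Leg 2: track=195.7°, groundspeed=108.7 kt
Leg 3: track=185.5°, groundspeed=110.0 kt

Leg 1: heading 322.4°; drift -1.9° → track 320.5°, groundspeed 88.6 kt
Leg 2: heading 199.9°; drift -4.2° → track 195.7°, groundspeed 108.7 kt
Leg 3: heading 188.7°; drift -3.2° → track 185.5°, groundspeed 110.0 kt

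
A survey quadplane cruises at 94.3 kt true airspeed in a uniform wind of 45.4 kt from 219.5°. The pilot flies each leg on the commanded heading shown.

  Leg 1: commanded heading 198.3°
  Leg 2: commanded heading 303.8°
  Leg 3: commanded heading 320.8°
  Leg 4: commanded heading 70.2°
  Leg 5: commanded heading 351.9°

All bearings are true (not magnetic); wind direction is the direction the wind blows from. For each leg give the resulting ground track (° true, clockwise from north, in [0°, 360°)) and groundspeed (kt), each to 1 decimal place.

Leg 1: heading 198.3°; drift -17.5° → track 180.8°, groundspeed 54.5 kt
Leg 2: heading 303.8°; drift +26.7° → track 330.5°, groundspeed 100.5 kt
Leg 3: heading 320.8°; drift +23.3° → track 344.1°, groundspeed 112.4 kt
Leg 4: heading 70.2°; drift -9.9° → track 60.3°, groundspeed 135.3 kt
Leg 5: heading 351.9°; drift +15.0° → track 6.9°, groundspeed 129.3 kt

Leg 1: track=180.8°, groundspeed=54.5 kt
Leg 2: track=330.5°, groundspeed=100.5 kt
Leg 3: track=344.1°, groundspeed=112.4 kt
Leg 4: track=60.3°, groundspeed=135.3 kt
Leg 5: track=6.9°, groundspeed=129.3 kt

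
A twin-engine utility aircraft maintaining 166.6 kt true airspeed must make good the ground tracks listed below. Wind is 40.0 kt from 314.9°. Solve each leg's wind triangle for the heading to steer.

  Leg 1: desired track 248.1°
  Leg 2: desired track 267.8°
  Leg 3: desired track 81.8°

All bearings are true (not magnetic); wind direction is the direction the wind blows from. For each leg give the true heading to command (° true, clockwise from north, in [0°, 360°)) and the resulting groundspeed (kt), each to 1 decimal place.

Leg 1: desired track 248.1°; wind correction +12.7° → command heading 260.8°, groundspeed 146.7 kt
Leg 2: desired track 267.8°; wind correction +10.1° → command heading 277.9°, groundspeed 136.8 kt
Leg 3: desired track 81.8°; wind correction -11.1° → command heading 70.7°, groundspeed 187.5 kt

Leg 1: heading=260.8°, groundspeed=146.7 kt
Leg 2: heading=277.9°, groundspeed=136.8 kt
Leg 3: heading=70.7°, groundspeed=187.5 kt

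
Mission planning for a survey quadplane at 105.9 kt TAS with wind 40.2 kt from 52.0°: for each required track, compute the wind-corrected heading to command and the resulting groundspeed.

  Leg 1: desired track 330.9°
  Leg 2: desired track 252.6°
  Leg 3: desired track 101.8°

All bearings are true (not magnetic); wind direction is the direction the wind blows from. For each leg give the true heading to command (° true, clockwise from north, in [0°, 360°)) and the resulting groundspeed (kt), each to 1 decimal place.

Leg 1: heading=352.9°, groundspeed=92.0 kt
Leg 2: heading=260.3°, groundspeed=142.6 kt
Leg 3: heading=84.9°, groundspeed=75.4 kt

Leg 1: desired track 330.9°; wind correction +22.0° → command heading 352.9°, groundspeed 92.0 kt
Leg 2: desired track 252.6°; wind correction +7.7° → command heading 260.3°, groundspeed 142.6 kt
Leg 3: desired track 101.8°; wind correction -16.9° → command heading 84.9°, groundspeed 75.4 kt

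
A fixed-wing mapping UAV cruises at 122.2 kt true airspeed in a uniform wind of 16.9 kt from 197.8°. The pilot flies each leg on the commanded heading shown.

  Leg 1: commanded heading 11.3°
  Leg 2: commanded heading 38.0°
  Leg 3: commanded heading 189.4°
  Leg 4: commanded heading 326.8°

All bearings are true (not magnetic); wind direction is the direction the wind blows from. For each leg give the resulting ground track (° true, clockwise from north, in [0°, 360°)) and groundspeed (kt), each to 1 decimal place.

Leg 1: track=12.1°, groundspeed=139.0 kt
Leg 2: track=35.6°, groundspeed=138.2 kt
Leg 3: track=188.1°, groundspeed=105.5 kt
Leg 4: track=332.4°, groundspeed=133.5 kt

Leg 1: heading 11.3°; drift +0.8° → track 12.1°, groundspeed 139.0 kt
Leg 2: heading 38.0°; drift -2.4° → track 35.6°, groundspeed 138.2 kt
Leg 3: heading 189.4°; drift -1.3° → track 188.1°, groundspeed 105.5 kt
Leg 4: heading 326.8°; drift +5.6° → track 332.4°, groundspeed 133.5 kt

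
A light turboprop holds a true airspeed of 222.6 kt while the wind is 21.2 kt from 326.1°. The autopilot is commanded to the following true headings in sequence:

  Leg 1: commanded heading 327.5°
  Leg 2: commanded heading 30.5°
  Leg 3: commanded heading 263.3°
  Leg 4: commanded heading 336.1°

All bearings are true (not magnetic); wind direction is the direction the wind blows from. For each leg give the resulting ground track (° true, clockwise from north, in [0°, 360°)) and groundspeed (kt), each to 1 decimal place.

Leg 1: track=327.6°, groundspeed=201.4 kt
Leg 2: track=35.6°, groundspeed=214.3 kt
Leg 3: track=258.2°, groundspeed=213.7 kt
Leg 4: track=337.1°, groundspeed=201.8 kt

Leg 1: heading 327.5°; drift +0.1° → track 327.6°, groundspeed 201.4 kt
Leg 2: heading 30.5°; drift +5.1° → track 35.6°, groundspeed 214.3 kt
Leg 3: heading 263.3°; drift -5.1° → track 258.2°, groundspeed 213.7 kt
Leg 4: heading 336.1°; drift +1.0° → track 337.1°, groundspeed 201.8 kt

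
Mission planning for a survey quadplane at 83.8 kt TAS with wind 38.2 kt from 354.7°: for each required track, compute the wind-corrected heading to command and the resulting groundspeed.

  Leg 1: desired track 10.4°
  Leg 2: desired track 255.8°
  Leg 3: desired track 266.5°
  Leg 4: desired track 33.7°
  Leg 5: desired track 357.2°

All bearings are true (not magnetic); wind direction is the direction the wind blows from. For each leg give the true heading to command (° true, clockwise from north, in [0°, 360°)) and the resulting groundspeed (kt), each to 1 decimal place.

Leg 1: desired track 10.4°; wind correction -7.1° → command heading 3.3°, groundspeed 46.4 kt
Leg 2: desired track 255.8°; wind correction +26.8° → command heading 282.6°, groundspeed 80.7 kt
Leg 3: desired track 266.5°; wind correction +27.1° → command heading 293.6°, groundspeed 73.4 kt
Leg 4: desired track 33.7°; wind correction -16.7° → command heading 17.0°, groundspeed 50.6 kt
Leg 5: desired track 357.2°; wind correction -1.1° → command heading 356.1°, groundspeed 45.6 kt

Leg 1: heading=3.3°, groundspeed=46.4 kt
Leg 2: heading=282.6°, groundspeed=80.7 kt
Leg 3: heading=293.6°, groundspeed=73.4 kt
Leg 4: heading=17.0°, groundspeed=50.6 kt
Leg 5: heading=356.1°, groundspeed=45.6 kt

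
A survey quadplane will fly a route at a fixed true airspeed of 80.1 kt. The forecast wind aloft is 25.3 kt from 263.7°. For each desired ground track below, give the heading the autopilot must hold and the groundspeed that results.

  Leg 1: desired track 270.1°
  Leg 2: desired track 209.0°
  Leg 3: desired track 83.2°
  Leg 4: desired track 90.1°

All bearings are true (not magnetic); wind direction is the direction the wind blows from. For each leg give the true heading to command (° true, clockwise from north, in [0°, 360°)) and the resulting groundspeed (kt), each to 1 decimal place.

Leg 1: heading=268.1°, groundspeed=54.9 kt
Leg 2: heading=223.9°, groundspeed=62.8 kt
Leg 3: heading=83.0°, groundspeed=105.4 kt
Leg 4: heading=92.1°, groundspeed=105.2 kt

Leg 1: desired track 270.1°; wind correction -2.0° → command heading 268.1°, groundspeed 54.9 kt
Leg 2: desired track 209.0°; wind correction +14.9° → command heading 223.9°, groundspeed 62.8 kt
Leg 3: desired track 83.2°; wind correction -0.2° → command heading 83.0°, groundspeed 105.4 kt
Leg 4: desired track 90.1°; wind correction +2.0° → command heading 92.1°, groundspeed 105.2 kt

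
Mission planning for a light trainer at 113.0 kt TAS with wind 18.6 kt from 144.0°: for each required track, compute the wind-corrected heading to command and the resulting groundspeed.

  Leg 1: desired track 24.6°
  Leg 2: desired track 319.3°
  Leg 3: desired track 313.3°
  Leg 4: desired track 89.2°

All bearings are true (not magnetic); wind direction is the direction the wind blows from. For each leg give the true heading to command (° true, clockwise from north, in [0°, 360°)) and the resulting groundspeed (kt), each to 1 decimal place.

Leg 1: desired track 24.6°; wind correction +8.2° → command heading 32.8°, groundspeed 121.0 kt
Leg 2: desired track 319.3°; wind correction -0.8° → command heading 318.5°, groundspeed 131.5 kt
Leg 3: desired track 313.3°; wind correction -1.8° → command heading 311.5°, groundspeed 131.2 kt
Leg 4: desired track 89.2°; wind correction +7.7° → command heading 96.9°, groundspeed 101.3 kt

Leg 1: heading=32.8°, groundspeed=121.0 kt
Leg 2: heading=318.5°, groundspeed=131.5 kt
Leg 3: heading=311.5°, groundspeed=131.2 kt
Leg 4: heading=96.9°, groundspeed=101.3 kt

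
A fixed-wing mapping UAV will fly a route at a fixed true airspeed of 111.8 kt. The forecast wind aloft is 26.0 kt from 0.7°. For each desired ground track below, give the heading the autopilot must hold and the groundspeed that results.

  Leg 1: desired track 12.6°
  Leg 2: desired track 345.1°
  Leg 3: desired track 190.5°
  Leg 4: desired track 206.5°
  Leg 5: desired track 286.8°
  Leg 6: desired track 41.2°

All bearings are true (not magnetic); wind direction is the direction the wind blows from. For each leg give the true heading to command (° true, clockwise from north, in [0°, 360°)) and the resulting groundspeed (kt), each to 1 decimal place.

Leg 1: desired track 12.6°; wind correction -2.7° → command heading 9.9°, groundspeed 86.2 kt
Leg 2: desired track 345.1°; wind correction +3.6° → command heading 348.7°, groundspeed 86.5 kt
Leg 3: desired track 190.5°; wind correction +2.3° → command heading 192.8°, groundspeed 137.3 kt
Leg 4: desired track 206.5°; wind correction +5.8° → command heading 212.3°, groundspeed 134.6 kt
Leg 5: desired track 286.8°; wind correction +12.9° → command heading 299.7°, groundspeed 101.8 kt
Leg 6: desired track 41.2°; wind correction -8.7° → command heading 32.5°, groundspeed 90.7 kt

Leg 1: heading=9.9°, groundspeed=86.2 kt
Leg 2: heading=348.7°, groundspeed=86.5 kt
Leg 3: heading=192.8°, groundspeed=137.3 kt
Leg 4: heading=212.3°, groundspeed=134.6 kt
Leg 5: heading=299.7°, groundspeed=101.8 kt
Leg 6: heading=32.5°, groundspeed=90.7 kt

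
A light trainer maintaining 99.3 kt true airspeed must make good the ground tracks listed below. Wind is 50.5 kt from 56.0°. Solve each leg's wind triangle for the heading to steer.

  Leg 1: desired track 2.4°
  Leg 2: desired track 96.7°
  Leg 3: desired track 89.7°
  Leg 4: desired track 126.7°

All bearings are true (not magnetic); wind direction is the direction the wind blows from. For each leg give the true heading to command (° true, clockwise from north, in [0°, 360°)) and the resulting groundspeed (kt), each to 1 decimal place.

Leg 1: desired track 2.4°; wind correction +24.2° → command heading 26.6°, groundspeed 60.6 kt
Leg 2: desired track 96.7°; wind correction -19.4° → command heading 77.3°, groundspeed 55.4 kt
Leg 3: desired track 89.7°; wind correction -16.4° → command heading 73.3°, groundspeed 53.3 kt
Leg 4: desired track 126.7°; wind correction -28.7° → command heading 98.0°, groundspeed 70.4 kt

Leg 1: heading=26.6°, groundspeed=60.6 kt
Leg 2: heading=77.3°, groundspeed=55.4 kt
Leg 3: heading=73.3°, groundspeed=53.3 kt
Leg 4: heading=98.0°, groundspeed=70.4 kt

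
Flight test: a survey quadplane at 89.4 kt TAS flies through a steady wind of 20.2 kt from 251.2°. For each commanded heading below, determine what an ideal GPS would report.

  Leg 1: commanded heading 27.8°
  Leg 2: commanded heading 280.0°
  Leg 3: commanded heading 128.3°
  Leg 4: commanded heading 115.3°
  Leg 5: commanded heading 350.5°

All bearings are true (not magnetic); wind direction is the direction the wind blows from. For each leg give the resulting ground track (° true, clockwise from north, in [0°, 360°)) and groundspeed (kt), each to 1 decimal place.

Leg 1: track=35.4°, groundspeed=105.0 kt
Leg 2: track=287.7°, groundspeed=72.4 kt
Leg 3: track=118.7°, groundspeed=101.8 kt
Leg 4: track=107.6°, groundspeed=104.9 kt
Leg 5: track=2.6°, groundspeed=94.8 kt

Leg 1: heading 27.8°; drift +7.6° → track 35.4°, groundspeed 105.0 kt
Leg 2: heading 280.0°; drift +7.7° → track 287.7°, groundspeed 72.4 kt
Leg 3: heading 128.3°; drift -9.6° → track 118.7°, groundspeed 101.8 kt
Leg 4: heading 115.3°; drift -7.7° → track 107.6°, groundspeed 104.9 kt
Leg 5: heading 350.5°; drift +12.1° → track 2.6°, groundspeed 94.8 kt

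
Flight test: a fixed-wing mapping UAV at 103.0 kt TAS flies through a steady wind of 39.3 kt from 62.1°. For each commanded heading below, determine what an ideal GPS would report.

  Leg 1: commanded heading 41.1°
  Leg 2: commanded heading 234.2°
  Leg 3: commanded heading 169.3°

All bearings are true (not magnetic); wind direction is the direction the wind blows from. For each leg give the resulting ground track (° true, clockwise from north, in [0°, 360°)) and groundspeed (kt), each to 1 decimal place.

Leg 1: heading 41.1°; drift -12.0° → track 29.1°, groundspeed 67.8 kt
Leg 2: heading 234.2°; drift +2.2° → track 236.4°, groundspeed 142.0 kt
Leg 3: heading 169.3°; drift +18.1° → track 187.4°, groundspeed 120.6 kt

Leg 1: track=29.1°, groundspeed=67.8 kt
Leg 2: track=236.4°, groundspeed=142.0 kt
Leg 3: track=187.4°, groundspeed=120.6 kt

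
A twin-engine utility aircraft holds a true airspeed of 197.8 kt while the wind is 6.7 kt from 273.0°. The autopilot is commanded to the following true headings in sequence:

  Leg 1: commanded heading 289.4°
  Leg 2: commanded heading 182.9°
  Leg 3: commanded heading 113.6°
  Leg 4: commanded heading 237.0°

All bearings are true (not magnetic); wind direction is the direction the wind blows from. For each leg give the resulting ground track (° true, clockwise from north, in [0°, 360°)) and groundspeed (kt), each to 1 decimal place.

Leg 1: track=290.0°, groundspeed=191.4 kt
Leg 2: track=181.0°, groundspeed=197.9 kt
Leg 3: track=112.9°, groundspeed=204.1 kt
Leg 4: track=235.8°, groundspeed=192.4 kt

Leg 1: heading 289.4°; drift +0.6° → track 290.0°, groundspeed 191.4 kt
Leg 2: heading 182.9°; drift -1.9° → track 181.0°, groundspeed 197.9 kt
Leg 3: heading 113.6°; drift -0.7° → track 112.9°, groundspeed 204.1 kt
Leg 4: heading 237.0°; drift -1.2° → track 235.8°, groundspeed 192.4 kt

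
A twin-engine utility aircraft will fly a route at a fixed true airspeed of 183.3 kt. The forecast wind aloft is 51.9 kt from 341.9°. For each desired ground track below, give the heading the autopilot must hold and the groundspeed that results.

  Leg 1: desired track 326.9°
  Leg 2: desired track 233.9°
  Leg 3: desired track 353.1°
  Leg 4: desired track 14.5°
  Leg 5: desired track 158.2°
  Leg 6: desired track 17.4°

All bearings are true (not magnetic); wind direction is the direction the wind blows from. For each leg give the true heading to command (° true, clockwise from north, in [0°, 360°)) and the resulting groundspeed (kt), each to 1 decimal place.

Leg 1: desired track 326.9°; wind correction +4.2° → command heading 331.1°, groundspeed 132.7 kt
Leg 2: desired track 233.9°; wind correction +15.6° → command heading 249.5°, groundspeed 192.6 kt
Leg 3: desired track 353.1°; wind correction -3.2° → command heading 349.9°, groundspeed 132.1 kt
Leg 4: desired track 14.5°; wind correction -8.8° → command heading 5.7°, groundspeed 137.4 kt
Leg 5: desired track 158.2°; wind correction -1.0° → command heading 157.2°, groundspeed 235.1 kt
Leg 6: desired track 17.4°; wind correction -9.5° → command heading 7.9°, groundspeed 138.6 kt

Leg 1: heading=331.1°, groundspeed=132.7 kt
Leg 2: heading=249.5°, groundspeed=192.6 kt
Leg 3: heading=349.9°, groundspeed=132.1 kt
Leg 4: heading=5.7°, groundspeed=137.4 kt
Leg 5: heading=157.2°, groundspeed=235.1 kt
Leg 6: heading=7.9°, groundspeed=138.6 kt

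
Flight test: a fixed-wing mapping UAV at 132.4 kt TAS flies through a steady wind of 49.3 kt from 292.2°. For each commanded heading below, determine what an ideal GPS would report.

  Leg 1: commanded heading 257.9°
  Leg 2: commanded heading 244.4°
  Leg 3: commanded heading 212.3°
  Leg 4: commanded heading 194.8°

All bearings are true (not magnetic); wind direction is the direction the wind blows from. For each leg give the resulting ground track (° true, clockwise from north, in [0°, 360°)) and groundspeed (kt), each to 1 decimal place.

Leg 1: heading 257.9°; drift -16.9° → track 241.0°, groundspeed 95.8 kt
Leg 2: heading 244.4°; drift -20.2° → track 224.2°, groundspeed 105.8 kt
Leg 3: heading 212.3°; drift -21.4° → track 190.9°, groundspeed 132.9 kt
Leg 4: heading 194.8°; drift -19.4° → track 175.4°, groundspeed 147.1 kt

Leg 1: track=241.0°, groundspeed=95.8 kt
Leg 2: track=224.2°, groundspeed=105.8 kt
Leg 3: track=190.9°, groundspeed=132.9 kt
Leg 4: track=175.4°, groundspeed=147.1 kt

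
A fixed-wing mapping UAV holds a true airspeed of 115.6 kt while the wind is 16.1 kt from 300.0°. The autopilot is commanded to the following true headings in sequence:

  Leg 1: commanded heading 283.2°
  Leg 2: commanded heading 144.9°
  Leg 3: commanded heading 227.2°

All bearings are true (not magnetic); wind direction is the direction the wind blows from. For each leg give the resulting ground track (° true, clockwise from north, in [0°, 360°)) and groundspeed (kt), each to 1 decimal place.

Leg 1: heading 283.2°; drift -2.7° → track 280.5°, groundspeed 100.3 kt
Leg 2: heading 144.9°; drift -3.0° → track 141.9°, groundspeed 130.4 kt
Leg 3: heading 227.2°; drift -7.9° → track 219.3°, groundspeed 111.9 kt

Leg 1: track=280.5°, groundspeed=100.3 kt
Leg 2: track=141.9°, groundspeed=130.4 kt
Leg 3: track=219.3°, groundspeed=111.9 kt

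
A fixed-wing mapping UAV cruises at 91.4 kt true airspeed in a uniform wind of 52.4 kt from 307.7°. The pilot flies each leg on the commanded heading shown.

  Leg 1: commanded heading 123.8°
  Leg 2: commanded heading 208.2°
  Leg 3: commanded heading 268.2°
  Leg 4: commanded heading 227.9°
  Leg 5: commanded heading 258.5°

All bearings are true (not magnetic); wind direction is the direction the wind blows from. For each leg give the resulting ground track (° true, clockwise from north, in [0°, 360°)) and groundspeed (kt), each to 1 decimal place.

Leg 1: track=125.2°, groundspeed=143.7 kt
Leg 2: track=180.9°, groundspeed=112.6 kt
Leg 3: track=235.0°, groundspeed=60.9 kt
Leg 4: track=195.8°, groundspeed=97.0 kt
Leg 5: track=223.7°, groundspeed=69.6 kt

Leg 1: heading 123.8°; drift +1.4° → track 125.2°, groundspeed 143.7 kt
Leg 2: heading 208.2°; drift -27.3° → track 180.9°, groundspeed 112.6 kt
Leg 3: heading 268.2°; drift -33.2° → track 235.0°, groundspeed 60.9 kt
Leg 4: heading 227.9°; drift -32.1° → track 195.8°, groundspeed 97.0 kt
Leg 5: heading 258.5°; drift -34.8° → track 223.7°, groundspeed 69.6 kt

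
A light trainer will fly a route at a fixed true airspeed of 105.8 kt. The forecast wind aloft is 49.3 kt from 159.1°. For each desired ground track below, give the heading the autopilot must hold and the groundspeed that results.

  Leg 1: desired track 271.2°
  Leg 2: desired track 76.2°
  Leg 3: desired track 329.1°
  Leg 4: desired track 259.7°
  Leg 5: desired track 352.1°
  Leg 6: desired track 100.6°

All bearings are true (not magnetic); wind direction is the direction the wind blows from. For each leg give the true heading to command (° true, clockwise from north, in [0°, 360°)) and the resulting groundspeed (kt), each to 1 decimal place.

Leg 1: desired track 271.2°; wind correction -25.6° → command heading 245.6°, groundspeed 114.0 kt
Leg 2: desired track 76.2°; wind correction +27.5° → command heading 103.7°, groundspeed 87.7 kt
Leg 3: desired track 329.1°; wind correction -4.6° → command heading 324.5°, groundspeed 154.0 kt
Leg 4: desired track 259.7°; wind correction -27.3° → command heading 232.4°, groundspeed 103.1 kt
Leg 5: desired track 352.1°; wind correction +6.0° → command heading 358.1°, groundspeed 153.3 kt
Leg 6: desired track 100.6°; wind correction +23.4° → command heading 124.0°, groundspeed 71.3 kt

Leg 1: heading=245.6°, groundspeed=114.0 kt
Leg 2: heading=103.7°, groundspeed=87.7 kt
Leg 3: heading=324.5°, groundspeed=154.0 kt
Leg 4: heading=232.4°, groundspeed=103.1 kt
Leg 5: heading=358.1°, groundspeed=153.3 kt
Leg 6: heading=124.0°, groundspeed=71.3 kt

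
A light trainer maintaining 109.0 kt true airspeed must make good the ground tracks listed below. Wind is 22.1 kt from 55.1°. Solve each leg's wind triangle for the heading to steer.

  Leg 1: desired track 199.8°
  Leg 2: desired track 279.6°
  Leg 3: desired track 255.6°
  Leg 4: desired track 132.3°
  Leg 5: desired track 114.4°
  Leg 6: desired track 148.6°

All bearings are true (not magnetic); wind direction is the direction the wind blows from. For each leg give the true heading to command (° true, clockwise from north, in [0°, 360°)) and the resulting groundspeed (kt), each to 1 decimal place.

Leg 1: desired track 199.8°; wind correction -6.7° → command heading 193.1°, groundspeed 126.3 kt
Leg 2: desired track 279.6°; wind correction +8.2° → command heading 287.8°, groundspeed 123.7 kt
Leg 3: desired track 255.6°; wind correction +4.1° → command heading 259.7°, groundspeed 129.4 kt
Leg 4: desired track 132.3°; wind correction -11.4° → command heading 120.9°, groundspeed 102.0 kt
Leg 5: desired track 114.4°; wind correction -10.0° → command heading 104.4°, groundspeed 96.0 kt
Leg 6: desired track 148.6°; wind correction -11.7° → command heading 136.9°, groundspeed 108.1 kt

Leg 1: heading=193.1°, groundspeed=126.3 kt
Leg 2: heading=287.8°, groundspeed=123.7 kt
Leg 3: heading=259.7°, groundspeed=129.4 kt
Leg 4: heading=120.9°, groundspeed=102.0 kt
Leg 5: heading=104.4°, groundspeed=96.0 kt
Leg 6: heading=136.9°, groundspeed=108.1 kt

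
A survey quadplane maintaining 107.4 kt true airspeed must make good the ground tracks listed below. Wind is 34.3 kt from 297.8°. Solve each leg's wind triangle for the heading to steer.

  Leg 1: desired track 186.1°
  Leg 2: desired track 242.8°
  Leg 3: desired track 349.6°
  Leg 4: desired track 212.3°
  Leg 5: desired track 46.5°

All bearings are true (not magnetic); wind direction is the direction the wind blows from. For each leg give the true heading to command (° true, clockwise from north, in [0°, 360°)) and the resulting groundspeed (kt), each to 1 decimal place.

Leg 1: heading=203.4°, groundspeed=115.2 kt
Leg 2: heading=258.0°, groundspeed=84.0 kt
Leg 3: heading=335.1°, groundspeed=82.8 kt
Leg 4: heading=230.9°, groundspeed=99.1 kt
Leg 5: heading=28.9°, groundspeed=113.4 kt

Leg 1: desired track 186.1°; wind correction +17.3° → command heading 203.4°, groundspeed 115.2 kt
Leg 2: desired track 242.8°; wind correction +15.2° → command heading 258.0°, groundspeed 84.0 kt
Leg 3: desired track 349.6°; wind correction -14.5° → command heading 335.1°, groundspeed 82.8 kt
Leg 4: desired track 212.3°; wind correction +18.6° → command heading 230.9°, groundspeed 99.1 kt
Leg 5: desired track 46.5°; wind correction -17.6° → command heading 28.9°, groundspeed 113.4 kt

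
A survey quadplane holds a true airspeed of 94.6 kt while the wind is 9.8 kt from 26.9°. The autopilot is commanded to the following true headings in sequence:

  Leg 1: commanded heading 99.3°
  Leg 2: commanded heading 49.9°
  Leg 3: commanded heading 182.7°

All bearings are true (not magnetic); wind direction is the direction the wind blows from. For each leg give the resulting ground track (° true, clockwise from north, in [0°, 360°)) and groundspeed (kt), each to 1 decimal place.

Leg 1: heading 99.3°; drift +5.8° → track 105.1°, groundspeed 92.1 kt
Leg 2: heading 49.9°; drift +2.6° → track 52.5°, groundspeed 85.7 kt
Leg 3: heading 182.7°; drift +2.2° → track 184.9°, groundspeed 103.6 kt

Leg 1: track=105.1°, groundspeed=92.1 kt
Leg 2: track=52.5°, groundspeed=85.7 kt
Leg 3: track=184.9°, groundspeed=103.6 kt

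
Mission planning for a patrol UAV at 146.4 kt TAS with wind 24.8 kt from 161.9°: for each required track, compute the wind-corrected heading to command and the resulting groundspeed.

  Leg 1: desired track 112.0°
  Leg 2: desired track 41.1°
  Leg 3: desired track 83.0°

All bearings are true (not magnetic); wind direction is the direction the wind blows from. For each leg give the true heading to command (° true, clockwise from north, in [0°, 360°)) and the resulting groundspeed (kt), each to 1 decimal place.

Leg 1: desired track 112.0°; wind correction +7.4° → command heading 119.4°, groundspeed 129.2 kt
Leg 2: desired track 41.1°; wind correction +8.4° → command heading 49.5°, groundspeed 157.5 kt
Leg 3: desired track 83.0°; wind correction +9.6° → command heading 92.6°, groundspeed 139.6 kt

Leg 1: heading=119.4°, groundspeed=129.2 kt
Leg 2: heading=49.5°, groundspeed=157.5 kt
Leg 3: heading=92.6°, groundspeed=139.6 kt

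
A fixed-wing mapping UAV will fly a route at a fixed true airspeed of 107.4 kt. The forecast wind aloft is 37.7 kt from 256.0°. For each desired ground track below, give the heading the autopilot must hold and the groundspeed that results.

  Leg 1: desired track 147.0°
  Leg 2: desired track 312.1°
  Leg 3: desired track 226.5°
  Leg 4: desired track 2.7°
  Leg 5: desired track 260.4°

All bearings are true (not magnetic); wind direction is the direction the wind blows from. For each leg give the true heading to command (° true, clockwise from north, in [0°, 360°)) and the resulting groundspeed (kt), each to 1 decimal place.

Leg 1: desired track 147.0°; wind correction +19.4° → command heading 166.4°, groundspeed 113.6 kt
Leg 2: desired track 312.1°; wind correction -16.9° → command heading 295.2°, groundspeed 81.7 kt
Leg 3: desired track 226.5°; wind correction +10.0° → command heading 236.5°, groundspeed 73.0 kt
Leg 4: desired track 2.7°; wind correction -19.6° → command heading 343.1°, groundspeed 112.0 kt
Leg 5: desired track 260.4°; wind correction -1.5° → command heading 258.9°, groundspeed 69.8 kt

Leg 1: heading=166.4°, groundspeed=113.6 kt
Leg 2: heading=295.2°, groundspeed=81.7 kt
Leg 3: heading=236.5°, groundspeed=73.0 kt
Leg 4: heading=343.1°, groundspeed=112.0 kt
Leg 5: heading=258.9°, groundspeed=69.8 kt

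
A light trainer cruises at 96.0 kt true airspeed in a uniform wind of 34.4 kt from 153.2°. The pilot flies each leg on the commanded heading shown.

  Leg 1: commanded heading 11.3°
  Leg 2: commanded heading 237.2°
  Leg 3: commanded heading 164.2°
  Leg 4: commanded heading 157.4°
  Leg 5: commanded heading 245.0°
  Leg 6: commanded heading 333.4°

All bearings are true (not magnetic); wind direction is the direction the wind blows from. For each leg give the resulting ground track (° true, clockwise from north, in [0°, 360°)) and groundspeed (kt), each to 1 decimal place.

Leg 1: track=1.5°, groundspeed=124.9 kt
Leg 2: track=257.5°, groundspeed=98.5 kt
Leg 3: track=170.2°, groundspeed=62.6 kt
Leg 4: track=159.7°, groundspeed=61.7 kt
Leg 5: track=264.5°, groundspeed=103.0 kt
Leg 6: track=333.3°, groundspeed=130.4 kt

Leg 1: heading 11.3°; drift -9.8° → track 1.5°, groundspeed 124.9 kt
Leg 2: heading 237.2°; drift +20.3° → track 257.5°, groundspeed 98.5 kt
Leg 3: heading 164.2°; drift +6.0° → track 170.2°, groundspeed 62.6 kt
Leg 4: heading 157.4°; drift +2.3° → track 159.7°, groundspeed 61.7 kt
Leg 5: heading 245.0°; drift +19.5° → track 264.5°, groundspeed 103.0 kt
Leg 6: heading 333.4°; drift -0.1° → track 333.3°, groundspeed 130.4 kt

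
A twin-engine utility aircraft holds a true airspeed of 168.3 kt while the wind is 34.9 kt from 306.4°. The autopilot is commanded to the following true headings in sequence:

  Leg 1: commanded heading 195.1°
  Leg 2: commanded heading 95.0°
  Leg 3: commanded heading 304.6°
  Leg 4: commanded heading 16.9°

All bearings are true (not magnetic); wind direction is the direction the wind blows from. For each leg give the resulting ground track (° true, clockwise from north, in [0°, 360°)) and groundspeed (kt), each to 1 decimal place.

Leg 1: track=184.9°, groundspeed=183.9 kt
Leg 2: track=100.2°, groundspeed=198.9 kt
Leg 3: track=304.1°, groundspeed=133.4 kt
Leg 4: track=28.8°, groundspeed=160.1 kt

Leg 1: heading 195.1°; drift -10.2° → track 184.9°, groundspeed 183.9 kt
Leg 2: heading 95.0°; drift +5.2° → track 100.2°, groundspeed 198.9 kt
Leg 3: heading 304.6°; drift -0.5° → track 304.1°, groundspeed 133.4 kt
Leg 4: heading 16.9°; drift +11.9° → track 28.8°, groundspeed 160.1 kt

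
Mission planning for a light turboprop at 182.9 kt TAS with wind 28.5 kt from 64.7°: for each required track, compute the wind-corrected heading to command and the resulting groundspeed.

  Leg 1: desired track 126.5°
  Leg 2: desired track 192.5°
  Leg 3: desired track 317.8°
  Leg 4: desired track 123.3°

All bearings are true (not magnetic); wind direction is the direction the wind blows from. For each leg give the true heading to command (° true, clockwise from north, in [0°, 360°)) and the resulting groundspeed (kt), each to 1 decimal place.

Leg 1: desired track 126.5°; wind correction -7.9° → command heading 118.6°, groundspeed 167.7 kt
Leg 2: desired track 192.5°; wind correction -7.1° → command heading 185.4°, groundspeed 199.0 kt
Leg 3: desired track 317.8°; wind correction +8.6° → command heading 326.4°, groundspeed 189.1 kt
Leg 4: desired track 123.3°; wind correction -7.6° → command heading 115.7°, groundspeed 166.4 kt

Leg 1: heading=118.6°, groundspeed=167.7 kt
Leg 2: heading=185.4°, groundspeed=199.0 kt
Leg 3: heading=326.4°, groundspeed=189.1 kt
Leg 4: heading=115.7°, groundspeed=166.4 kt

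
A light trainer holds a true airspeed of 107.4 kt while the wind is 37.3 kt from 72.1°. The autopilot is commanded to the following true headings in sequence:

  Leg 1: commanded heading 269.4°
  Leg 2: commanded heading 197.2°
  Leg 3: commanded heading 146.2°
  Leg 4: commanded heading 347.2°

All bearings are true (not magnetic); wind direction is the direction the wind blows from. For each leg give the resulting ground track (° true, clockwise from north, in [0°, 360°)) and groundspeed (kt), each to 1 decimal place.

Leg 1: heading 269.4°; drift -4.4° → track 265.0°, groundspeed 143.4 kt
Leg 2: heading 197.2°; drift +13.3° → track 210.5°, groundspeed 132.4 kt
Leg 3: heading 146.2°; drift +20.3° → track 166.5°, groundspeed 103.6 kt
Leg 4: heading 347.2°; drift -19.6° → track 327.6°, groundspeed 110.5 kt

Leg 1: track=265.0°, groundspeed=143.4 kt
Leg 2: track=210.5°, groundspeed=132.4 kt
Leg 3: track=166.5°, groundspeed=103.6 kt
Leg 4: track=327.6°, groundspeed=110.5 kt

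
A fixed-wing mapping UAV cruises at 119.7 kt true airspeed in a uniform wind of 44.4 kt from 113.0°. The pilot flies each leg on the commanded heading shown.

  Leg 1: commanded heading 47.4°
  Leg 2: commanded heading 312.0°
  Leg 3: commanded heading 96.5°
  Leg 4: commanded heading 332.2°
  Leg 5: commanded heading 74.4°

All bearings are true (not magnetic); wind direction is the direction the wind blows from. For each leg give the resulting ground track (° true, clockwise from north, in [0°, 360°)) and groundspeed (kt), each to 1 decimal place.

Leg 1: heading 47.4°; drift -21.7° → track 25.7°, groundspeed 109.1 kt
Leg 2: heading 312.0°; drift -5.1° → track 306.9°, groundspeed 162.3 kt
Leg 3: heading 96.5°; drift -9.3° → track 87.2°, groundspeed 78.2 kt
Leg 4: heading 332.2°; drift -10.3° → track 321.9°, groundspeed 156.6 kt
Leg 5: heading 74.4°; drift -18.0° → track 56.4°, groundspeed 89.4 kt

Leg 1: track=25.7°, groundspeed=109.1 kt
Leg 2: track=306.9°, groundspeed=162.3 kt
Leg 3: track=87.2°, groundspeed=78.2 kt
Leg 4: track=321.9°, groundspeed=156.6 kt
Leg 5: track=56.4°, groundspeed=89.4 kt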